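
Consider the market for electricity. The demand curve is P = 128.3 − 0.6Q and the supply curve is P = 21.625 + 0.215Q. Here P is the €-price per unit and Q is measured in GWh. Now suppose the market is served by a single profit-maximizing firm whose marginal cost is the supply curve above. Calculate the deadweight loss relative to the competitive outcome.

€1255.24

Competitive equilibrium: 128.3 − 0.6Q = 21.625 + 0.215Q → Q* = 130.8896, P* = 49.7663.
Marginal revenue: MR = 128.3 − 1.2Q. Set MR = MC: 128.3 − 1.2Q = 21.625 + 0.215Q → Q_m = 75.3887.
Price P_m = 128.3 − 0.6·75.3887 = 83.0668; MC(Q_m) = 21.625 + 0.215·75.3887 = 37.8336.
Competitive Q* = 130.8896, so ΔQ = 55.5009; wedge = 83.0668 − 37.8336 = 45.2332.
Welfare loss = ½ × 55.5009 × 45.2332 = €1255.24.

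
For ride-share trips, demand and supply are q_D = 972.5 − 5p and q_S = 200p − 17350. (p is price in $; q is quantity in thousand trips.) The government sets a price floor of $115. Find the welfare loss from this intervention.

In inverse form: demand p = 194.5 − 0.2q, supply p = 86.75 + 0.005q.
Competitive equilibrium: 194.5 − 0.2q = 86.75 + 0.005q → q* = 525.6098, p* = 89.378.
At the floor p = 115, quantity demanded = (194.5 − 115)/0.2 = 397.5.
Sellers' marginal cost at q' = 397.5: 86.75 + 0.005·397.5 = 88.7375.
Δq = 525.6098 − 397.5 = 128.1098; wedge = 115 − 88.7375 = 26.2625.
DWL = ½ × 128.1098 × 26.2625 = $1682.24 thousand.

$1682.24 thousand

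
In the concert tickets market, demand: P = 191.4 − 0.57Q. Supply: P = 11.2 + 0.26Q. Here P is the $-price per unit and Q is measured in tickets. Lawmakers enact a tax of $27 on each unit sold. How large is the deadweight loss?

Competitive equilibrium: 191.4 − 0.57Q = 11.2 + 0.26Q → Q* = 217.1084, P* = 67.6482.
With the tax, the buyer price exceeds the seller price by 27: (191.4 − 0.57Q) − (11.2 + 0.26Q) = 27 → Q' = 184.5783.
ΔQ = 217.1084 − 184.5783 = 32.5301; the wedge equals the tax, 27.
DWL = ½ × 32.5301 × 27 = $439.16.

$439.16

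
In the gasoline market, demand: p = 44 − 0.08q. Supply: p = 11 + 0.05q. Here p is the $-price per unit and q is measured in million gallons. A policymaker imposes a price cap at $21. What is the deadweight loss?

Competitive equilibrium: 44 − 0.08q = 11 + 0.05q → q* = 253.8462, p* = 23.6923.
At the ceiling p = 21, quantity supplied = (21 − 11)/0.05 = 200.
Willingness to pay at q' = 200: 44 − 0.08·200 = 28.
Δq = 253.8462 − 200 = 53.8462; wedge = 28 − 21 = 7.
Welfare loss = ½ × 53.8462 × 7 = $188.46 million.

$188.46 million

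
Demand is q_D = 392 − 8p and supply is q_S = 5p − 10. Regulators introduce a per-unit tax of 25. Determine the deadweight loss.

In inverse form: demand p = 49 − 0.125q, supply p = 2 + 0.2q.
Competitive equilibrium: 49 − 0.125q = 2 + 0.2q → q* = 144.6154, p* = 30.9231.
With the tax, the buyer price exceeds the seller price by 25: (49 − 0.125q) − (2 + 0.2q) = 25 → q' = 67.6923.
Δq = 144.6154 − 67.6923 = 76.9231; the wedge equals the tax, 25.
Deadweight loss = ½ × 76.9231 × 25 = 961.54.

961.54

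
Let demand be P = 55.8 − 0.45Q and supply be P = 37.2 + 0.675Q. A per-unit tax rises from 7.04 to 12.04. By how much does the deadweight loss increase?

Competitive equilibrium: 55.8 − 0.45Q = 37.2 + 0.675Q → Q* = 16.5333, P* = 48.36.
For a per-unit tax t: ΔQ = t/1.125, so DWL = ½·t·(t/1.125) = t²/2.25.
At t = 7.04: DWL = 22.027. At t = 12.04: DWL = 64.427.
Increase = 64.427 − 22.027 = 42.40.

42.40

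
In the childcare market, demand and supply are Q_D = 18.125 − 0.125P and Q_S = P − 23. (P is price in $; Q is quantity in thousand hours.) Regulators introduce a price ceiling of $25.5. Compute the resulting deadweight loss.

In inverse form: demand P = 145 − 8Q, supply P = 23 + Q.
Competitive equilibrium: 145 − 8Q = 23 + Q → Q* = 13.55556, P* = 36.55556.
At the ceiling P = 25.5, quantity supplied = (25.5 − 23)/1 = 2.5.
Willingness to pay at Q' = 2.5: 145 − 8·2.5 = 125.
ΔQ = 13.55556 − 2.5 = 11.05556; wedge = 125 − 25.5 = 99.5.
The triangle = ½ × 11.05556 × 99.5 = $550.01 thousand.

$550.01 thousand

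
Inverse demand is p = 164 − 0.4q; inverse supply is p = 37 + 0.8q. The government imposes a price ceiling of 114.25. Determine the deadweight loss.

51.57

Competitive equilibrium: 164 − 0.4q = 37 + 0.8q → q* = 105.8333, p* = 121.6667.
At the ceiling p = 114.25, quantity supplied = (114.25 − 37)/0.8 = 96.5625.
Willingness to pay at q' = 96.5625: 164 − 0.4·96.5625 = 125.375.
Δq = 105.8333 − 96.5625 = 9.2708; wedge = 125.375 − 114.25 = 11.125.
Welfare loss = ½ × 9.2708 × 11.125 = 51.57.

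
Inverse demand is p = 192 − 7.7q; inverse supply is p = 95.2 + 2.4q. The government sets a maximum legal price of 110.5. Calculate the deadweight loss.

52.01

Competitive equilibrium: 192 − 7.7q = 95.2 + 2.4q → q* = 9.5842, p* = 118.202.
At the ceiling p = 110.5, quantity supplied = (110.5 − 95.2)/2.4 = 6.375.
Willingness to pay at q' = 6.375: 192 − 7.7·6.375 = 142.9125.
Δq = 9.5842 − 6.375 = 3.2092; wedge = 142.9125 − 110.5 = 32.4125.
Deadweight loss = ½ × 3.2092 × 32.4125 = 52.01.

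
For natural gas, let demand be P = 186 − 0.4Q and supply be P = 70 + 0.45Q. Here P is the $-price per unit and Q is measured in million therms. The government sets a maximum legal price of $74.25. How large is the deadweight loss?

$6857.65 million

Competitive equilibrium: 186 − 0.4Q = 70 + 0.45Q → Q* = 136.4706, P* = 131.4118.
At the ceiling P = 74.25, quantity supplied = (74.25 − 70)/0.45 = 9.4444.
Willingness to pay at Q' = 9.4444: 186 − 0.4·9.4444 = 182.2222.
ΔQ = 136.4706 − 9.4444 = 127.0262; wedge = 182.2222 − 74.25 = 107.9722.
The triangle = ½ × 127.0262 × 107.9722 = $6857.65 million.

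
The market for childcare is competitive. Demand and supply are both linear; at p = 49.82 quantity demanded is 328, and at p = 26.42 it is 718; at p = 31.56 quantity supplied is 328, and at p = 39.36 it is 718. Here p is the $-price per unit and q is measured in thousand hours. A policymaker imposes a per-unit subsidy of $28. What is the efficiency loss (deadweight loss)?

Demand slope = (26.42 − 49.82)/(718 − 328) = −0.06, so p = 69.5 − 0.06q.
Supply slope = (39.36 − 31.56)/(718 − 328) = 0.02, so p = 25 + 0.02q.
Competitive equilibrium: 69.5 − 0.06q = 25 + 0.02q → q* = 556.25, p* = 36.125.
The subsidy lowers effective supply by 28: p = 0.02q − 3.
New quantity: 69.5 − 0.06q = 0.02q − 3 → q' = 906.25.
Overproduction Δq = 906.25 − 556.25 = 350; wedge = subsidy = 28.
DWL = ½ × 350 × 28 = $4900 thousand.

$4900 thousand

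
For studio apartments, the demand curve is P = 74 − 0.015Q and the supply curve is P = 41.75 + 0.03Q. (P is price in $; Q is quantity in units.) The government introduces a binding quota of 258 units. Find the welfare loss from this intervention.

Competitive equilibrium: 74 − 0.015Q = 41.75 + 0.03Q → Q* = 716.6667, P* = 63.25.
At Q = 258: demand price = 74 − 0.015·258 = 70.13; supply price = 41.75 + 0.03·258 = 49.49.
ΔQ = 716.6667 − 258 = 458.6667; wedge = 70.13 − 49.49 = 20.64.
The triangle = ½ × 458.6667 × 20.64 = $4733.44.

$4733.44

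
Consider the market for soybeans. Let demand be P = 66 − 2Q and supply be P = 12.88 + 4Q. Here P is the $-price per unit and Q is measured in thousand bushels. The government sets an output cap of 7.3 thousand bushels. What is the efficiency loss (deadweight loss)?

$7.24 thousand

Competitive equilibrium: 66 − 2Q = 12.88 + 4Q → Q* = 8.8533, P* = 48.2933.
At Q = 7.3: demand price = 66 − 2·7.3 = 51.4; supply price = 12.88 + 4·7.3 = 42.08.
ΔQ = 8.8533 − 7.3 = 1.5533; wedge = 51.4 − 42.08 = 9.32.
The triangle = ½ × 1.5533 × 9.32 = $7.24 thousand.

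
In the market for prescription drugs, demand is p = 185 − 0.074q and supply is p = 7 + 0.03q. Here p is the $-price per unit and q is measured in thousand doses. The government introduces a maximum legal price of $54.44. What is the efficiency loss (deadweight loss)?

Competitive equilibrium: 185 − 0.074q = 7 + 0.03q → q* = 1711.53846, p* = 58.34615.
At the ceiling p = 54.44, quantity supplied = (54.44 − 7)/0.03 = 1581.33333.
Willingness to pay at q' = 1581.33333: 185 − 0.074·1581.33333 = 67.98133.
Δq = 1711.53846 − 1581.33333 = 130.20513; wedge = 67.98133 − 54.44 = 13.54133.
The triangle = ½ × 130.20513 × 13.54133 = $881.58 thousand.

$881.58 thousand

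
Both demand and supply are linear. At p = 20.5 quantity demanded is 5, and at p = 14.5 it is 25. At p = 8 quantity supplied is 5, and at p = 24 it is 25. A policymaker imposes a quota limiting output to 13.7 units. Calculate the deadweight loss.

3.90

Demand slope = (14.5 − 20.5)/(25 − 5) = −0.3, so p = 22 − 0.3q.
Supply slope = (24 − 8)/(25 − 5) = 0.8, so p = 4 + 0.8q.
Competitive equilibrium: 22 − 0.3q = 4 + 0.8q → q* = 16.3636, p* = 17.0909.
At q = 13.7: demand price = 22 − 0.3·13.7 = 17.89; supply price = 4 + 0.8·13.7 = 14.96.
Δq = 16.3636 − 13.7 = 2.6636; wedge = 17.89 − 14.96 = 2.93.
The triangle = ½ × 2.6636 × 2.93 = 3.90.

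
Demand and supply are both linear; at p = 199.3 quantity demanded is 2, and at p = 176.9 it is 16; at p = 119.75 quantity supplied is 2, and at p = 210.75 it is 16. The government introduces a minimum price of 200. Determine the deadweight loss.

426.21

Demand slope = (176.9 − 199.3)/(16 − 2) = −1.6, so p = 202.5 − 1.6q.
Supply slope = (210.75 − 119.75)/(16 − 2) = 6.5, so p = 106.75 + 6.5q.
Competitive equilibrium: 202.5 − 1.6q = 106.75 + 6.5q → q* = 11.821, p* = 183.5864.
At the floor p = 200, quantity demanded = (202.5 − 200)/1.6 = 1.5625.
Sellers' marginal cost at q' = 1.5625: 106.75 + 6.5·1.5625 = 116.9063.
Δq = 11.821 − 1.5625 = 10.2585; wedge = 200 − 116.9063 = 83.0937.
Welfare loss = ½ × 10.2585 × 83.0937 = 426.21.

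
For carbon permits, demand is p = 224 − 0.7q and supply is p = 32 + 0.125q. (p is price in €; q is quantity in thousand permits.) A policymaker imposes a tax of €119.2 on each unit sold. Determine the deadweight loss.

€8611.30 thousand

Competitive equilibrium: 224 − 0.7q = 32 + 0.125q → q* = 232.7273, p* = 61.0909.
With the tax, the buyer price exceeds the seller price by 119.2: (224 − 0.7q) − (32 + 0.125q) = 119.2 → q' = 88.2424.
Δq = 232.7273 − 88.2424 = 144.4849; the wedge equals the tax, 119.2.
Welfare loss = ½ × 144.4849 × 119.2 = €8611.30 thousand.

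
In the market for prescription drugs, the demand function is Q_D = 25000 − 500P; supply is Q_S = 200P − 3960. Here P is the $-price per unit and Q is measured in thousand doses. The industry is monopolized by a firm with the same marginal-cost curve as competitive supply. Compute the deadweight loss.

$3217.07 thousand

In inverse form: demand P = 50 − 0.002Q, supply P = 19.8 + 0.005Q.
Competitive equilibrium: 50 − 0.002Q = 19.8 + 0.005Q → Q* = 4314.2857, P* = 41.3714.
Marginal revenue: MR = 50 − 0.004Q. Set MR = MC: 50 − 0.004Q = 19.8 + 0.005Q → Q_m = 3355.5556.
Price P_m = 50 − 0.002·3355.5556 = 43.2889; MC(Q_m) = 19.8 + 0.005·3355.5556 = 36.5778.
Competitive Q* = 4314.2857, so ΔQ = 958.7301; wedge = 43.2889 − 36.5778 = 6.7111.
The triangle = ½ × 958.7301 × 6.7111 = $3217.07 thousand.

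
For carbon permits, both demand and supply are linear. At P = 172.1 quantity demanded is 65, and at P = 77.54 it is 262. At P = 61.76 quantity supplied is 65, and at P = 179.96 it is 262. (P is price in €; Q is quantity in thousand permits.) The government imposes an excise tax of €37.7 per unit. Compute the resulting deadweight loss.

Demand slope = (77.54 − 172.1)/(262 − 65) = −0.48, so P = 203.3 − 0.48Q.
Supply slope = (179.96 − 61.76)/(262 − 65) = 0.6, so P = 22.76 + 0.6Q.
Competitive equilibrium: 203.3 − 0.48Q = 22.76 + 0.6Q → Q* = 167.1667, P* = 123.06.
With the tax, the buyer price exceeds the seller price by 37.7: (203.3 − 0.48Q) − (22.76 + 0.6Q) = 37.7 → Q' = 132.2593.
ΔQ = 167.1667 − 132.2593 = 34.9074; the wedge equals the tax, 37.7.
Welfare loss = ½ × 34.9074 × 37.7 = €658 thousand.

€658 thousand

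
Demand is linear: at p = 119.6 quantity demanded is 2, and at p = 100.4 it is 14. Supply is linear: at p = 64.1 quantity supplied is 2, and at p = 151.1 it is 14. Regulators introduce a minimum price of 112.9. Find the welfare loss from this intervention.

Demand slope = (100.4 − 119.6)/(14 − 2) = −1.6, so p = 122.8 − 1.6q.
Supply slope = (151.1 − 64.1)/(14 − 2) = 7.25, so p = 49.6 + 7.25q.
Competitive equilibrium: 122.8 − 1.6q = 49.6 + 7.25q → q* = 8.2712, p* = 109.5661.
At the floor p = 112.9, quantity demanded = (122.8 − 112.9)/1.6 = 6.1875.
Sellers' marginal cost at q' = 6.1875: 49.6 + 7.25·6.1875 = 94.4594.
Δq = 8.2712 − 6.1875 = 2.0837; wedge = 112.9 − 94.4594 = 18.4406.
The triangle = ½ × 2.0837 × 18.4406 = 19.21.

19.21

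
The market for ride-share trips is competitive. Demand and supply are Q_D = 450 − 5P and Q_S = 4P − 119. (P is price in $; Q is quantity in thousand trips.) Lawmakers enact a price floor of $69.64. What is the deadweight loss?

In inverse form: demand P = 90 − 0.2Q, supply P = 29.75 + 0.25Q.
Competitive equilibrium: 90 − 0.2Q = 29.75 + 0.25Q → Q* = 133.8889, P* = 63.2222.
At the floor P = 69.64, quantity demanded = (90 − 69.64)/0.2 = 101.8.
Sellers' marginal cost at Q' = 101.8: 29.75 + 0.25·101.8 = 55.2.
ΔQ = 133.8889 − 101.8 = 32.0889; wedge = 69.64 − 55.2 = 14.44.
Deadweight loss = ½ × 32.0889 × 14.44 = $231.68 thousand.

$231.68 thousand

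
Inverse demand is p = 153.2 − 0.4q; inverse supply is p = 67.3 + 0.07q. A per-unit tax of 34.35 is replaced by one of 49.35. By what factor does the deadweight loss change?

Competitive equilibrium: 153.2 − 0.4q = 67.3 + 0.07q → q* = 182.766, p* = 80.0936.
For a per-unit tax t: Δq = t/0.47, so DWL = ½·t·(t/0.47) = t²/0.94.
At t = 34.35: DWL = 1255.237. At t = 49.35: DWL = 2590.875.
Ratio = (49.35/34.35)² = 2.064.

2.064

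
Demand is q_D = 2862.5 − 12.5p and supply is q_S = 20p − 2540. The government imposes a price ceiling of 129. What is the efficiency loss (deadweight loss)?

In inverse form: demand p = 229 − 0.08q, supply p = 127 + 0.05q.
Competitive equilibrium: 229 − 0.08q = 127 + 0.05q → q* = 784.61538, p* = 166.23077.
At the ceiling p = 129, quantity supplied = (129 − 127)/0.05 = 40.
Willingness to pay at q' = 40: 229 − 0.08·40 = 225.8.
Δq = 784.61538 − 40 = 744.61538; wedge = 225.8 − 129 = 96.8.
DWL = ½ × 744.61538 × 96.8 = 36039.38.

36039.38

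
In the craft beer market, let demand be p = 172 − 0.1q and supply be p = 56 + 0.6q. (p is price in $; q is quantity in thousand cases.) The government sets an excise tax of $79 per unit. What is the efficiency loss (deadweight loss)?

Competitive equilibrium: 172 − 0.1q = 56 + 0.6q → q* = 165.7143, p* = 155.4286.
With the tax, the buyer price exceeds the seller price by 79: (172 − 0.1q) − (56 + 0.6q) = 79 → q' = 52.8571.
Δq = 165.7143 − 52.8571 = 112.8572; the wedge equals the tax, 79.
Deadweight loss = ½ × 112.8572 × 79 = $4457.86 thousand.

$4457.86 thousand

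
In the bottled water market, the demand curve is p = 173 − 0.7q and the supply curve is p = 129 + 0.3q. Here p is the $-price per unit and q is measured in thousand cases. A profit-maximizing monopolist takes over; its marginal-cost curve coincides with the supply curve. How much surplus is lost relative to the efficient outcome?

$164.12 thousand

Competitive equilibrium: 173 − 0.7q = 129 + 0.3q → q* = 44, p* = 142.2.
Marginal revenue: MR = 173 − 1.4q. Set MR = MC: 173 − 1.4q = 129 + 0.3q → q_m = 25.8824.
Price p_m = 173 − 0.7·25.8824 = 154.8823; MC(q_m) = 129 + 0.3·25.8824 = 136.7647.
Competitive q* = 44, so Δq = 18.1176; wedge = 154.8823 − 136.7647 = 18.1176.
Deadweight loss = ½ × 18.1176 × 18.1176 = $164.12 thousand.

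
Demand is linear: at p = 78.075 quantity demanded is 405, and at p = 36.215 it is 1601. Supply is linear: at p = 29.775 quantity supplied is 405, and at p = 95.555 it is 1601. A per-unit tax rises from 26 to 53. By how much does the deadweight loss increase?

Demand slope = (36.215 − 78.075)/(1601 − 405) = −0.035, so p = 92.25 − 0.035q.
Supply slope = (95.555 − 29.775)/(1601 − 405) = 0.055, so p = 7.5 + 0.055q.
Competitive equilibrium: 92.25 − 0.035q = 7.5 + 0.055q → q* = 941.6667, p* = 59.2917.
For a per-unit tax t: Δq = t/0.09, so DWL = ½·t·(t/0.09) = t²/0.18.
At t = 26: DWL = 3755.556. At t = 53: DWL = 15605.556.
Increase = 15605.556 − 3755.556 = 11850.

11850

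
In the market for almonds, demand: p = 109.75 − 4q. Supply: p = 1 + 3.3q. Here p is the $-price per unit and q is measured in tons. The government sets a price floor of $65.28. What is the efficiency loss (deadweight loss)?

$52.15

Competitive equilibrium: 109.75 − 4q = 1 + 3.3q → q* = 14.8973, p* = 50.161.
At the floor p = 65.28, quantity demanded = (109.75 − 65.28)/4 = 11.1175.
Sellers' marginal cost at q' = 11.1175: 1 + 3.3·11.1175 = 37.6878.
Δq = 14.8973 − 11.1175 = 3.7798; wedge = 65.28 − 37.6878 = 27.5922.
DWL = ½ × 3.7798 × 27.5922 = $52.15.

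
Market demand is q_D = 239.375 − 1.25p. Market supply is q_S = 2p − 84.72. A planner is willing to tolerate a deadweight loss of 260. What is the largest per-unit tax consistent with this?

26

In inverse form: demand p = 191.5 − 0.8q, supply p = 42.36 + 0.5q.
Competitive equilibrium: 191.5 − 0.8q = 42.36 + 0.5q → q* = 114.7231, p* = 99.7215.
A tax t gives Δq = t/1.3 and wedge t, so DWL = t²/2.6.
t²/2.6 = 260 → t² = 676 → t = 26.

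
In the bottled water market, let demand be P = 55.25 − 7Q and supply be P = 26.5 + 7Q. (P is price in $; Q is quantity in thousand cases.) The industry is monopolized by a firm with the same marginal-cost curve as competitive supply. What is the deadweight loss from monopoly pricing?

Competitive equilibrium: 55.25 − 7Q = 26.5 + 7Q → Q* = 2.0536, P* = 40.875.
Marginal revenue: MR = 55.25 − 14Q. Set MR = MC: 55.25 − 14Q = 26.5 + 7Q → Q_m = 1.369.
Price P_m = 55.25 − 7·1.369 = 45.667; MC(Q_m) = 26.5 + 7·1.369 = 36.083.
Competitive Q* = 2.0536, so ΔQ = 0.6846; wedge = 45.667 − 36.083 = 9.584.
The triangle = ½ × 0.6846 × 9.584 = $3.28 thousand.

$3.28 thousand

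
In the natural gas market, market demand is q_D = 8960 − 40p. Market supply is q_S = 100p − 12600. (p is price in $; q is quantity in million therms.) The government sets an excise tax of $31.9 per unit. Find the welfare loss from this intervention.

$14537.29 million

In inverse form: demand p = 224 − 0.025q, supply p = 126 + 0.01q.
Competitive equilibrium: 224 − 0.025q = 126 + 0.01q → q* = 2800, p* = 154.
With the tax, the buyer price exceeds the seller price by 31.9: (224 − 0.025q) − (126 + 0.01q) = 31.9 → q' = 1888.5714.
Δq = 2800 − 1888.5714 = 911.4286; the wedge equals the tax, 31.9.
Deadweight loss = ½ × 911.4286 × 31.9 = $14537.29 million.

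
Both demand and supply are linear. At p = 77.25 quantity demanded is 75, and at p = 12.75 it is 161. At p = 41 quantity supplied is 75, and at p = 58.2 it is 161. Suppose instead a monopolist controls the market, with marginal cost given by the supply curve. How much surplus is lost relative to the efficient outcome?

Demand slope = (12.75 − 77.25)/(161 − 75) = −0.75, so p = 133.5 − 0.75q.
Supply slope = (58.2 − 41)/(161 − 75) = 0.2, so p = 26 + 0.2q.
Competitive equilibrium: 133.5 − 0.75q = 26 + 0.2q → q* = 113.15789, p* = 48.63158.
Marginal revenue: MR = 133.5 − 1.5q. Set MR = MC: 133.5 − 1.5q = 26 + 0.2q → q_m = 63.23529.
Price p_m = 133.5 − 0.75·63.23529 = 86.07353; MC(q_m) = 26 + 0.2·63.23529 = 38.64706.
Competitive q* = 113.15789, so Δq = 49.9226; wedge = 86.07353 − 38.64706 = 47.42647.
DWL = ½ × 49.9226 × 47.42647 = 1183.83.

1183.83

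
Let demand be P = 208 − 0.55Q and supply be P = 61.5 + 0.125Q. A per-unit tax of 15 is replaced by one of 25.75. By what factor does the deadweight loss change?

2.947

Competitive equilibrium: 208 − 0.55Q = 61.5 + 0.125Q → Q* = 217.037, P* = 88.6296.
For a per-unit tax t: ΔQ = t/0.675, so DWL = ½·t·(t/0.675) = t²/1.35.
At t = 15: DWL = 166.667. At t = 25.75: DWL = 491.157.
Ratio = (25.75/15)² = 2.947.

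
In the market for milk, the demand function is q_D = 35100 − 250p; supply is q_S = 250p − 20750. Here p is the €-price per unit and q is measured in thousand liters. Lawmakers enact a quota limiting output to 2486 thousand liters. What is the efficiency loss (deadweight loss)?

€87946.884 thousand

In inverse form: demand p = 140.4 − 0.004q, supply p = 83 + 0.004q.
Competitive equilibrium: 140.4 − 0.004q = 83 + 0.004q → q* = 7175, p* = 111.7.
At q = 2486: demand price = 140.4 − 0.004·2486 = 130.456; supply price = 83 + 0.004·2486 = 92.944.
Δq = 7175 − 2486 = 4689; wedge = 130.456 − 92.944 = 37.512.
Deadweight loss = ½ × 4689 × 37.512 = €87946.884 thousand.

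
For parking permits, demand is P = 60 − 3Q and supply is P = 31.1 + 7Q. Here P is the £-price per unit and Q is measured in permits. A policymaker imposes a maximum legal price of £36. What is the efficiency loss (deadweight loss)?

Competitive equilibrium: 60 − 3Q = 31.1 + 7Q → Q* = 2.89, P* = 51.33.
At the ceiling P = 36, quantity supplied = (36 − 31.1)/7 = 0.7.
Willingness to pay at Q' = 0.7: 60 − 3·0.7 = 57.9.
ΔQ = 2.89 − 0.7 = 2.19; wedge = 57.9 − 36 = 21.9.
Welfare loss = ½ × 2.19 × 21.9 = £23.98.

£23.98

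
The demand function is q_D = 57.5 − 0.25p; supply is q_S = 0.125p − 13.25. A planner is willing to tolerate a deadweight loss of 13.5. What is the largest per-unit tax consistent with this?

18

In inverse form: demand p = 230 − 4q, supply p = 106 + 8q.
Competitive equilibrium: 230 − 4q = 106 + 8q → q* = 10.3333, p* = 188.6667.
A tax t gives Δq = t/12 and wedge t, so DWL = t²/24.
t²/24 = 13.5 → t² = 324 → t = 18.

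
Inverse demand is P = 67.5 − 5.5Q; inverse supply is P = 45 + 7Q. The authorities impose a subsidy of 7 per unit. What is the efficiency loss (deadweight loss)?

Competitive equilibrium: 67.5 − 5.5Q = 45 + 7Q → Q* = 1.8, P* = 57.6.
The subsidy lowers effective supply by 7: P = 38 + 7Q.
New quantity: 67.5 − 5.5Q = 38 + 7Q → Q' = 2.36.
Overproduction ΔQ = 2.36 − 1.8 = 0.56; wedge = subsidy = 7.
Welfare loss = ½ × 0.56 × 7 = 1.96.

1.96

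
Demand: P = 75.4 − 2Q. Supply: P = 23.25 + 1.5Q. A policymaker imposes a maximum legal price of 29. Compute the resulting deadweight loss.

Competitive equilibrium: 75.4 − 2Q = 23.25 + 1.5Q → Q* = 14.9, P* = 45.6.
At the ceiling P = 29, quantity supplied = (29 − 23.25)/1.5 = 3.83333.
Willingness to pay at Q' = 3.83333: 75.4 − 2·3.83333 = 67.73334.
ΔQ = 14.9 − 3.83333 = 11.06667; wedge = 67.73334 − 29 = 38.73334.
Welfare loss = ½ × 11.06667 × 38.73334 = 214.32.

214.32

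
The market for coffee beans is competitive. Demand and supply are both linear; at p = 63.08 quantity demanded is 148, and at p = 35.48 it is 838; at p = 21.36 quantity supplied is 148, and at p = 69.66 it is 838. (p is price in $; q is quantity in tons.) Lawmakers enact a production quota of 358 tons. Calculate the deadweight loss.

Demand slope = (35.48 − 63.08)/(838 − 148) = −0.04, so p = 69 − 0.04q.
Supply slope = (69.66 − 21.36)/(838 − 148) = 0.07, so p = 11 + 0.07q.
Competitive equilibrium: 69 − 0.04q = 11 + 0.07q → q* = 527.2727, p* = 47.9091.
At q = 358: demand price = 69 − 0.04·358 = 54.68; supply price = 11 + 0.07·358 = 36.06.
Δq = 527.2727 − 358 = 169.2727; wedge = 54.68 − 36.06 = 18.62.
The triangle = ½ × 169.2727 × 18.62 = $1575.93.

$1575.93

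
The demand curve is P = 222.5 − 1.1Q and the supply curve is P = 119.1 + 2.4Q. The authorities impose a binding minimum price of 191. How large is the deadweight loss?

1.44

Competitive equilibrium: 222.5 − 1.1Q = 119.1 + 2.4Q → Q* = 29.5429, P* = 190.0029.
At the floor P = 191, quantity demanded = (222.5 − 191)/1.1 = 28.6364.
Sellers' marginal cost at Q' = 28.6364: 119.1 + 2.4·28.6364 = 187.8274.
ΔQ = 29.5429 − 28.6364 = 0.9065; wedge = 191 − 187.8274 = 3.1726.
The triangle = ½ × 0.9065 × 3.1726 = 1.44.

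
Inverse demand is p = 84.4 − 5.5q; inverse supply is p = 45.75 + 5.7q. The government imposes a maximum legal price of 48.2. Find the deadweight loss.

51.11

Competitive equilibrium: 84.4 − 5.5q = 45.75 + 5.7q → q* = 3.4509, p* = 65.4201.
At the ceiling p = 48.2, quantity supplied = (48.2 − 45.75)/5.7 = 0.4298.
Willingness to pay at q' = 0.4298: 84.4 − 5.5·0.4298 = 82.0361.
Δq = 3.4509 − 0.4298 = 3.0211; wedge = 82.0361 − 48.2 = 33.8361.
The triangle = ½ × 3.0211 × 33.8361 = 51.11.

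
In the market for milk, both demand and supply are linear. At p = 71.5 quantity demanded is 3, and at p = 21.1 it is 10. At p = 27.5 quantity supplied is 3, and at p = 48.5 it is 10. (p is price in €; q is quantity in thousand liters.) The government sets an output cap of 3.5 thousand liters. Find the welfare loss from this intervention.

Demand slope = (21.1 − 71.5)/(10 − 3) = −7.2, so p = 93.1 − 7.2q.
Supply slope = (48.5 − 27.5)/(10 − 3) = 3, so p = 18.5 + 3q.
Competitive equilibrium: 93.1 − 7.2q = 18.5 + 3q → q* = 7.3137, p* = 40.4412.
At q = 3.5: demand price = 93.1 − 7.2·3.5 = 67.9; supply price = 18.5 + 3·3.5 = 29.
Δq = 7.3137 − 3.5 = 3.8137; wedge = 67.9 − 29 = 38.9.
The triangle = ½ × 3.8137 × 38.9 = €74.18 thousand.

€74.18 thousand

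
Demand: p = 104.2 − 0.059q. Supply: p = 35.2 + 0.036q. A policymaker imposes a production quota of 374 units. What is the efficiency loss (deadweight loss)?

5896

Competitive equilibrium: 104.2 − 0.059q = 35.2 + 0.036q → q* = 726.3158, p* = 61.3474.
At q = 374: demand price = 104.2 − 0.059·374 = 82.134; supply price = 35.2 + 0.036·374 = 48.664.
Δq = 726.3158 − 374 = 352.3158; wedge = 82.134 − 48.664 = 33.47.
The triangle = ½ × 352.3158 × 33.47 = 5896.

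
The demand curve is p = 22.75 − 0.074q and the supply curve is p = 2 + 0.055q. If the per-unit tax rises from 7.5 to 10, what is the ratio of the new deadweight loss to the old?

Competitive equilibrium: 22.75 − 0.074q = 2 + 0.055q → q* = 160.8527, p* = 10.8469.
For a per-unit tax t: Δq = t/0.129, so DWL = ½·t·(t/0.129) = t²/0.258.
At t = 7.5: DWL = 218.023. At t = 10: DWL = 387.597.
Ratio = (10/7.5)² = 1.778.

1.778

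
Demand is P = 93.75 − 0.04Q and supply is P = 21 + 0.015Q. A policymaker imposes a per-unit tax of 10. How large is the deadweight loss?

Competitive equilibrium: 93.75 − 0.04Q = 21 + 0.015Q → Q* = 1322.7273, P* = 40.8409.
With the tax, the buyer price exceeds the seller price by 10: (93.75 − 0.04Q) − (21 + 0.015Q) = 10 → Q' = 1140.9091.
ΔQ = 1322.7273 − 1140.9091 = 181.8182; the wedge equals the tax, 10.
Deadweight loss = ½ × 181.8182 × 10 = 909.09.

909.09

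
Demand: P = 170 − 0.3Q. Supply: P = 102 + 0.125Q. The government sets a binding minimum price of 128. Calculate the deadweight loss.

Competitive equilibrium: 170 − 0.3Q = 102 + 0.125Q → Q* = 160, P* = 122.
At the floor P = 128, quantity demanded = (170 − 128)/0.3 = 140.
Sellers' marginal cost at Q' = 140: 102 + 0.125·140 = 119.5.
ΔQ = 160 − 140 = 20; wedge = 128 − 119.5 = 8.5.
The triangle = ½ × 20 × 8.5 = 85.

85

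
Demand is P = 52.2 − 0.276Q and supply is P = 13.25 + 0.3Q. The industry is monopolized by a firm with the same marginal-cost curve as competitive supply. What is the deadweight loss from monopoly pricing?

Competitive equilibrium: 52.2 − 0.276Q = 13.25 + 0.3Q → Q* = 67.6215, P* = 33.5365.
Marginal revenue: MR = 52.2 − 0.552Q. Set MR = MC: 52.2 − 0.552Q = 13.25 + 0.3Q → Q_m = 45.716.
Price P_m = 52.2 − 0.276·45.716 = 39.5824; MC(Q_m) = 13.25 + 0.3·45.716 = 26.9648.
Competitive Q* = 67.6215, so ΔQ = 21.9055; wedge = 39.5824 − 26.9648 = 12.6176.
The triangle = ½ × 21.9055 × 12.6176 = 138.20.

138.20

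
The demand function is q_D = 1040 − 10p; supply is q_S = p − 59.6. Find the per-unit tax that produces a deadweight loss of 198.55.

20.9

In inverse form: demand p = 104 − 0.1q, supply p = 59.6 + q.
Competitive equilibrium: 104 − 0.1q = 59.6 + q → q* = 40.3636, p* = 99.9636.
A tax t gives Δq = t/1.1 and wedge t, so DWL = t²/2.2.
t²/2.2 = 198.55 → t² = 436.81 → t = 20.9.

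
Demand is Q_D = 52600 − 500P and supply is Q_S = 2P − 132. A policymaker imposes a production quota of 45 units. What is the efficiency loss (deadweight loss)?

274.79

In inverse form: demand P = 105.2 − 0.002Q, supply P = 66 + 0.5Q.
Competitive equilibrium: 105.2 − 0.002Q = 66 + 0.5Q → Q* = 78.0876, P* = 105.0438.
At Q = 45: demand price = 105.2 − 0.002·45 = 105.11; supply price = 66 + 0.5·45 = 88.5.
ΔQ = 78.0876 − 45 = 33.0876; wedge = 105.11 − 88.5 = 16.61.
Welfare loss = ½ × 33.0876 × 16.61 = 274.79.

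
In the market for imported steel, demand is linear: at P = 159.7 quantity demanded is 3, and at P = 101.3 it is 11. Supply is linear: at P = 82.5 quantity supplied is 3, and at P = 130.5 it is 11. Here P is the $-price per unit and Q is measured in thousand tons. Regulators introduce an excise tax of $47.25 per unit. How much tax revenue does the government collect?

$248.15 thousand

Demand slope = (101.3 − 159.7)/(11 − 3) = −7.3, so P = 181.6 − 7.3Q.
Supply slope = (130.5 − 82.5)/(11 − 3) = 6, so P = 64.5 + 6Q.
Competitive equilibrium: 181.6 − 7.3Q = 64.5 + 6Q → Q* = 8.8045, P* = 117.3271.
With the tax, the buyer price exceeds the seller price by 47.25: (181.6 − 7.3Q) − (64.5 + 6Q) = 47.25 → Q' = 5.2519.
Tax revenue = 47.25 × 5.2519 = $248.15 thousand.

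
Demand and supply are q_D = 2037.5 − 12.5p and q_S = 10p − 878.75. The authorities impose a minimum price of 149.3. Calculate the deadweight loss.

In inverse form: demand p = 163 − 0.08q, supply p = 87.875 + 0.1q.
Competitive equilibrium: 163 − 0.08q = 87.875 + 0.1q → q* = 417.3611, p* = 129.6111.
At the floor p = 149.3, quantity demanded = (163 − 149.3)/0.08 = 171.25.
Sellers' marginal cost at q' = 171.25: 87.875 + 0.1·171.25 = 105.
Δq = 417.3611 − 171.25 = 246.1111; wedge = 149.3 − 105 = 44.3.
DWL = ½ × 246.1111 × 44.3 = 5451.36.

5451.36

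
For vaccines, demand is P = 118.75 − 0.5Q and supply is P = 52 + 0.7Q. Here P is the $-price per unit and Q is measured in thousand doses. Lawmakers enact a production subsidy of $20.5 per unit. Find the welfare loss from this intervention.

$175.10 thousand

Competitive equilibrium: 118.75 − 0.5Q = 52 + 0.7Q → Q* = 55.625, P* = 90.9375.
The subsidy lowers effective supply by 20.5: P = 31.5 + 0.7Q.
New quantity: 118.75 − 0.5Q = 31.5 + 0.7Q → Q' = 72.7083.
Overproduction ΔQ = 72.7083 − 55.625 = 17.0833; wedge = subsidy = 20.5.
DWL = ½ × 17.0833 × 20.5 = $175.10 thousand.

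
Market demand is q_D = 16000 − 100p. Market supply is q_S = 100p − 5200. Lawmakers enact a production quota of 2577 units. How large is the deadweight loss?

79693.29

In inverse form: demand p = 160 − 0.01q, supply p = 52 + 0.01q.
Competitive equilibrium: 160 − 0.01q = 52 + 0.01q → q* = 5400, p* = 106.
At q = 2577: demand price = 160 − 0.01·2577 = 134.23; supply price = 52 + 0.01·2577 = 77.77.
Δq = 5400 − 2577 = 2823; wedge = 134.23 − 77.77 = 56.46.
DWL = ½ × 2823 × 56.46 = 79693.29.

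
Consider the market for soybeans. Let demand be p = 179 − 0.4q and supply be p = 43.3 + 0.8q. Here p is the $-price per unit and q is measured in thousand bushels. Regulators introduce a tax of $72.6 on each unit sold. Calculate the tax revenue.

$3817.55 thousand

Competitive equilibrium: 179 − 0.4q = 43.3 + 0.8q → q* = 113.0833, p* = 133.7667.
With the tax, the buyer price exceeds the seller price by 72.6: (179 − 0.4q) − (43.3 + 0.8q) = 72.6 → q' = 52.5833.
Tax revenue = 72.6 × 52.5833 = $3817.55 thousand.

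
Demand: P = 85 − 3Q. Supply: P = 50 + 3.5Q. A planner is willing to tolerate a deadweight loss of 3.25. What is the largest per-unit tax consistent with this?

6.5

Competitive equilibrium: 85 − 3Q = 50 + 3.5Q → Q* = 5.3846, P* = 68.8462.
A tax t gives ΔQ = t/6.5 and wedge t, so DWL = t²/13.
t²/13 = 3.25 → t² = 42.25 → t = 6.5.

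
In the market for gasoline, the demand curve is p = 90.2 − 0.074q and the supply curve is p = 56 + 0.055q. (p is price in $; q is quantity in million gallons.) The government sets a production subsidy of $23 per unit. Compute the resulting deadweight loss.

$2050.39 million

Competitive equilibrium: 90.2 − 0.074q = 56 + 0.055q → q* = 265.1163, p* = 70.5814.
The subsidy lowers effective supply by 23: p = 33 + 0.055q.
New quantity: 90.2 − 0.074q = 33 + 0.055q → q' = 443.4109.
Overproduction Δq = 443.4109 − 265.1163 = 178.2946; wedge = subsidy = 23.
Deadweight loss = ½ × 178.2946 × 23 = $2050.39 million.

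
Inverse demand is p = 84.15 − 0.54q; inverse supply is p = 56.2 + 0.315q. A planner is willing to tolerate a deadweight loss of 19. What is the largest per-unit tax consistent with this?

5.7

Competitive equilibrium: 84.15 − 0.54q = 56.2 + 0.315q → q* = 32.6901, p* = 66.4974.
A tax t gives Δq = t/0.855 and wedge t, so DWL = t²/1.71.
t²/1.71 = 19 → t² = 32.49 → t = 5.7.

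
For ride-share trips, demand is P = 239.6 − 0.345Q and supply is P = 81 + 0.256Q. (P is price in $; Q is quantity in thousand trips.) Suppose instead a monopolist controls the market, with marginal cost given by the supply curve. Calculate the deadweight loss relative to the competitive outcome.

$2783.29 thousand

Competitive equilibrium: 239.6 − 0.345Q = 81 + 0.256Q → Q* = 263.8935, P* = 148.5567.
Marginal revenue: MR = 239.6 − 0.69Q. Set MR = MC: 239.6 − 0.69Q = 81 + 0.256Q → Q_m = 167.6533.
Price P_m = 239.6 − 0.345·167.6533 = 181.7596; MC(Q_m) = 81 + 0.256·167.6533 = 123.9192.
Competitive Q* = 263.8935, so ΔQ = 96.2402; wedge = 181.7596 − 123.9192 = 57.8404.
The triangle = ½ × 96.2402 × 57.8404 = $2783.29 thousand.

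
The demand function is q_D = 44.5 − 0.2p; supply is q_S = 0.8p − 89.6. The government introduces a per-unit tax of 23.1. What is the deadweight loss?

In inverse form: demand p = 222.5 − 5q, supply p = 112 + 1.25q.
Competitive equilibrium: 222.5 − 5q = 112 + 1.25q → q* = 17.68, p* = 134.1.
With the tax, the buyer price exceeds the seller price by 23.1: (222.5 − 5q) − (112 + 1.25q) = 23.1 → q' = 13.984.
Δq = 17.68 − 13.984 = 3.696; the wedge equals the tax, 23.1.
Deadweight loss = ½ × 3.696 × 23.1 = 42.69.

42.69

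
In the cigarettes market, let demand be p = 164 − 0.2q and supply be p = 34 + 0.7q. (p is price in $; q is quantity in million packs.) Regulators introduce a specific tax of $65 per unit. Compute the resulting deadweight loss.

Competitive equilibrium: 164 − 0.2q = 34 + 0.7q → q* = 144.4444, p* = 135.1111.
With the tax, the buyer price exceeds the seller price by 65: (164 − 0.2q) − (34 + 0.7q) = 65 → q' = 72.2222.
Δq = 144.4444 − 72.2222 = 72.2222; the wedge equals the tax, 65.
Welfare loss = ½ × 72.2222 × 65 = $2347.22 million.

$2347.22 million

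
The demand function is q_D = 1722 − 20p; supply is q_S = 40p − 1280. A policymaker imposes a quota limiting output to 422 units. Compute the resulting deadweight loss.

3360.02

In inverse form: demand p = 86.1 − 0.05q, supply p = 32 + 0.025q.
Competitive equilibrium: 86.1 − 0.05q = 32 + 0.025q → q* = 721.3333, p* = 50.0333.
At q = 422: demand price = 86.1 − 0.05·422 = 65; supply price = 32 + 0.025·422 = 42.55.
Δq = 721.3333 − 422 = 299.3333; wedge = 65 − 42.55 = 22.45.
DWL = ½ × 299.3333 × 22.45 = 3360.02.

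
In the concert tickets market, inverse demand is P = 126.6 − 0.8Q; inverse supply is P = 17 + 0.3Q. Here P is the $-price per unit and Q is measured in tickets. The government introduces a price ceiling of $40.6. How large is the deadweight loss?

$241.85

Competitive equilibrium: 126.6 − 0.8Q = 17 + 0.3Q → Q* = 99.6364, P* = 46.8909.
At the ceiling P = 40.6, quantity supplied = (40.6 − 17)/0.3 = 78.6667.
Willingness to pay at Q' = 78.6667: 126.6 − 0.8·78.6667 = 63.6666.
ΔQ = 99.6364 − 78.6667 = 20.9697; wedge = 63.6666 − 40.6 = 23.0666.
Deadweight loss = ½ × 20.9697 × 23.0666 = $241.85.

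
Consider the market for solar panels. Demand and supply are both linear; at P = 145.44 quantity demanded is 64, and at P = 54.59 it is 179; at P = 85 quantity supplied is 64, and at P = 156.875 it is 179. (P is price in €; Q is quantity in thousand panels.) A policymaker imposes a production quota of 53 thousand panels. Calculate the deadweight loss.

€2041.26 thousand

Demand slope = (54.59 − 145.44)/(179 − 64) = −0.79, so P = 196 − 0.79Q.
Supply slope = (156.875 − 85)/(179 − 64) = 0.625, so P = 45 + 0.625Q.
Competitive equilibrium: 196 − 0.79Q = 45 + 0.625Q → Q* = 106.7138, P* = 111.6961.
At Q = 53: demand price = 196 − 0.79·53 = 154.13; supply price = 45 + 0.625·53 = 78.125.
ΔQ = 106.7138 − 53 = 53.7138; wedge = 154.13 − 78.125 = 76.005.
DWL = ½ × 53.7138 × 76.005 = €2041.26 thousand.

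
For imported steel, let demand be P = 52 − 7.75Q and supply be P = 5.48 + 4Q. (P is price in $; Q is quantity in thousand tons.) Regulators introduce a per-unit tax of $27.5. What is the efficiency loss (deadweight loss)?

$32.18 thousand

Competitive equilibrium: 52 − 7.75Q = 5.48 + 4Q → Q* = 3.9591, P* = 21.3166.
With the tax, the buyer price exceeds the seller price by 27.5: (52 − 7.75Q) − (5.48 + 4Q) = 27.5 → Q' = 1.6187.
ΔQ = 3.9591 − 1.6187 = 2.3404; the wedge equals the tax, 27.5.
Deadweight loss = ½ × 2.3404 × 27.5 = $32.18 thousand.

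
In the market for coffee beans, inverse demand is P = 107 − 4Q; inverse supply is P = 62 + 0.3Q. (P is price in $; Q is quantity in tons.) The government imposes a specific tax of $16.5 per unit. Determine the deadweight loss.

$31.66

Competitive equilibrium: 107 − 4Q = 62 + 0.3Q → Q* = 10.4651, P* = 65.1395.
With the tax, the buyer price exceeds the seller price by 16.5: (107 − 4Q) − (62 + 0.3Q) = 16.5 → Q' = 6.6279.
ΔQ = 10.4651 − 6.6279 = 3.8372; the wedge equals the tax, 16.5.
Welfare loss = ½ × 3.8372 × 16.5 = $31.66.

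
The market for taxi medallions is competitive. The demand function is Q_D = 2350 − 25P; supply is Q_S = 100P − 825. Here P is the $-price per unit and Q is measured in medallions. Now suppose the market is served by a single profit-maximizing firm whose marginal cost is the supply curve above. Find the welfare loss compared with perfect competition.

$14524.57

In inverse form: demand P = 94 − 0.04Q, supply P = 8.25 + 0.01Q.
Competitive equilibrium: 94 − 0.04Q = 8.25 + 0.01Q → Q* = 1715, P* = 25.4.
Marginal revenue: MR = 94 − 0.08Q. Set MR = MC: 94 − 0.08Q = 8.25 + 0.01Q → Q_m = 952.77778.
Price P_m = 94 − 0.04·952.77778 = 55.88889; MC(Q_m) = 8.25 + 0.01·952.77778 = 17.77778.
Competitive Q* = 1715, so ΔQ = 762.22222; wedge = 55.88889 − 17.77778 = 38.11111.
Welfare loss = ½ × 762.22222 × 38.11111 = $14524.57.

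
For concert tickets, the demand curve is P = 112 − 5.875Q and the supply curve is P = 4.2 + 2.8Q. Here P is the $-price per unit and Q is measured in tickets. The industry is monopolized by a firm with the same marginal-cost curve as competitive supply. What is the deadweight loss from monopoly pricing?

$109.20

Competitive equilibrium: 112 − 5.875Q = 4.2 + 2.8Q → Q* = 12.4265, P* = 38.9942.
Marginal revenue: MR = 112 − 11.75Q. Set MR = MC: 112 − 11.75Q = 4.2 + 2.8Q → Q_m = 7.4089.
Price P_m = 112 − 5.875·7.4089 = 68.4727; MC(Q_m) = 4.2 + 2.8·7.4089 = 24.9449.
Competitive Q* = 12.4265, so ΔQ = 5.0176; wedge = 68.4727 − 24.9449 = 43.5278.
Deadweight loss = ½ × 5.0176 × 43.5278 = $109.20.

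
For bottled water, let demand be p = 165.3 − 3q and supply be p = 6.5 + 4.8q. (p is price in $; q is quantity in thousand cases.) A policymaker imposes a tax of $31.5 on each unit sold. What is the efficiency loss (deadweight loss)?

Competitive equilibrium: 165.3 − 3q = 6.5 + 4.8q → q* = 20.359, p* = 104.2231.
With the tax, the buyer price exceeds the seller price by 31.5: (165.3 − 3q) − (6.5 + 4.8q) = 31.5 → q' = 16.3205.
Δq = 20.359 − 16.3205 = 4.0385; the wedge equals the tax, 31.5.
Welfare loss = ½ × 4.0385 × 31.5 = $63.61 thousand.

$63.61 thousand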